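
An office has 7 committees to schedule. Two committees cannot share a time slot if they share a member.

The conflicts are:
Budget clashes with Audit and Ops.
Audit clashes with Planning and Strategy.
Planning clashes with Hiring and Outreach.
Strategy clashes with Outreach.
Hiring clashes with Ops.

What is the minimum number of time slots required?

The cycle Planning-Hiring-Ops-Budget-Audit-Planning has odd length 5, so it cannot be 2-colored; at least 3 time slots are needed.
3 time slots suffice: Budget=3, Audit=2, Planning=1, Strategy=1, Hiring=2, Ops=1, Outreach=2. Each listed conflict is separated.

3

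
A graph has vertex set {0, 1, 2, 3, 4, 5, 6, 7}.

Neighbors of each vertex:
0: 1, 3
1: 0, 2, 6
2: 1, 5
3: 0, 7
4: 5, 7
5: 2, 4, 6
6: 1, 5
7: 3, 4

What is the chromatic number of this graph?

3

The cycle 6-1-0-3-7-4-5-6 has odd length 7, so it cannot be 2-colored; at least 3 colors are needed.
3 colors suffice: color red → {1, 3, 5}; color blue → {0, 2, 4, 6}; color green → {7}. No two adjacent vertices share a color.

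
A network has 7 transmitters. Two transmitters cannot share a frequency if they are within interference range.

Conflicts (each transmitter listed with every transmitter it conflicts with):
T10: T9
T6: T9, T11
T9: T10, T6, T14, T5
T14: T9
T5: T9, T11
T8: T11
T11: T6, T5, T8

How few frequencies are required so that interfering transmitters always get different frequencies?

T6 and T11 conflict, so at least 2 frequencies are needed.
2 frequencies suffice: frequency 1 → {T9, T11}; frequency 2 → {T10, T6, T14, T5, T8}. Every pair that conflicts lands in different frequencies.

2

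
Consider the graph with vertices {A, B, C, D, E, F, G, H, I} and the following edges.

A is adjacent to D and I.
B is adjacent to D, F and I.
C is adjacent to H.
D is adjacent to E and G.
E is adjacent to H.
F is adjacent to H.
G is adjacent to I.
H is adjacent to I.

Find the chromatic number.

3

The cycle A-I-H-E-D-A has odd length 5, so it cannot be 2-colored; at least 3 colors are needed.
3 colors suffice: color red → {D, H}; color blue → {C, E, F, I}; color green → {A, B, G}. No two adjacent vertices share a color.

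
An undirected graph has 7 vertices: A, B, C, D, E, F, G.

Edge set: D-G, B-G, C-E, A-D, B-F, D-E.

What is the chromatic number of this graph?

2

B and G are adjacent, so at least 2 colors are needed.
2 colors suffice: color red → {B, C, D}; color blue → {A, E, F, G}. No two adjacent vertices share a color.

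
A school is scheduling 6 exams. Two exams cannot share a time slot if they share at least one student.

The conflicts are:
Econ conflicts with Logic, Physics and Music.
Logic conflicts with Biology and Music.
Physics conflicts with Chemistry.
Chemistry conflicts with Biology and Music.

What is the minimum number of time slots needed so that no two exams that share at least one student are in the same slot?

3

Econ, Logic, Music all conflict with each other, so at least 3 time slots are needed.
3 time slots suffice: time slot 1 → {Physics, Biology, Music}; time slot 2 → {Econ, Chemistry}; time slot 3 → {Logic}. Each listed conflict is separated.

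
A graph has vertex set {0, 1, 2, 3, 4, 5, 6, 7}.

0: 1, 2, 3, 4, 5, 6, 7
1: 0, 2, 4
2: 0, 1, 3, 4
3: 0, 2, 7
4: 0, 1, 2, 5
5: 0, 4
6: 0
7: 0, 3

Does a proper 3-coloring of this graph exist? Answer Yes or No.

No

0, 1, 2, 4 are mutually adjacent (a clique of size 4), so at least 4 colors are needed.
So 3 colors are not enough.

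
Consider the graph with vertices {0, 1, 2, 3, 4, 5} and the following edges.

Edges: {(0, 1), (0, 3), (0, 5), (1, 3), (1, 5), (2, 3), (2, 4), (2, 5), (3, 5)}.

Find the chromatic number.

4

0, 1, 3, 5 form a clique, so at least 4 colors are needed.
4 colors suffice: color red → {4, 5}; color blue → {3}; color green → {0, 2}; color yellow → {1}. Every edge joins two different colors.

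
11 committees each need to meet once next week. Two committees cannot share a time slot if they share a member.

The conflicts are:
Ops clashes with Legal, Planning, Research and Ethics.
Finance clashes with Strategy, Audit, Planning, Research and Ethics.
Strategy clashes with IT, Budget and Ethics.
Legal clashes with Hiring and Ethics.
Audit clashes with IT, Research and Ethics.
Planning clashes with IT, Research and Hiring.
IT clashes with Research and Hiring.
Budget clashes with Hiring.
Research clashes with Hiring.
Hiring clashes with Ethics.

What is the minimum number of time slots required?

4

Planning, IT, Research, Hiring all conflict with each other, so at least 4 time slots are needed.
4 time slots suffice: time slot 1 → {Budget, Research, Ethics}; time slot 2 → {Ops, Finance, Hiring}; time slot 3 → {Legal, IT}; time slot 4 → {Strategy, Audit, Planning}. Every pair that conflicts lands in different time slots.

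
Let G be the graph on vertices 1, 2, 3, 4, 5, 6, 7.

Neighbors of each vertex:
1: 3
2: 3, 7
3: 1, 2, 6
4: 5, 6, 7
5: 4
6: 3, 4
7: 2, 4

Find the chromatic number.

The cycle 7-2-3-6-4-7 has odd length 5, so it cannot be 2-colored; at least 3 colors are needed.
3 colors suffice: color red → {3, 4}; color blue → {1, 5, 6, 7}; color green → {2}. No two adjacent vertices share a color.

3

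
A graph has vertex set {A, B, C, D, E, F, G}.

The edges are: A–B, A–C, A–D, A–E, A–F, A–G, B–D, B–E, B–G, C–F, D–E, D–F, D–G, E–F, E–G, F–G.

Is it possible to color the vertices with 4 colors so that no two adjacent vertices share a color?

A, D, E, F, G are pairwise adjacent (a clique of size 5), so at least 5 colors are needed.
So 4 colors are not enough.

No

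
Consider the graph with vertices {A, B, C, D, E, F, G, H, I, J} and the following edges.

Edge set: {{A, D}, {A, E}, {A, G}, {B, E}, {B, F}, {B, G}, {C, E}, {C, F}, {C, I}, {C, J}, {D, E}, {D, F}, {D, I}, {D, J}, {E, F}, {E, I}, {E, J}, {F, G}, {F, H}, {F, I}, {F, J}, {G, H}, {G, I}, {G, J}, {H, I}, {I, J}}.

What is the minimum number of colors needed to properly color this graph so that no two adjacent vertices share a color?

C, E, F, I, J are mutually adjacent (a clique of size 5), so at least 5 colors are needed.
5 colors suffice: color 1 → {A, F}; color 2 → {E, G}; color 3 → {B, I}; color 4 → {H, J}; color 5 → {C, D}. No two adjacent vertices share a color.

5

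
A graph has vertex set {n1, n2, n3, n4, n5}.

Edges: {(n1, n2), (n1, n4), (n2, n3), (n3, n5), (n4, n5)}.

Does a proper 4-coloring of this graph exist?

The chromatic number is 3. The cycle n4-n1-n2-n3-n5-n4 has odd length 5, so it cannot be 2-colored; at least 3 colors are needed.
A valid assignment using 3 colors: n1=2, n2=1, n3=2, n4=3, n5=1.
Since 4 ≥ 3, a proper 4-coloring certainly exists.

Yes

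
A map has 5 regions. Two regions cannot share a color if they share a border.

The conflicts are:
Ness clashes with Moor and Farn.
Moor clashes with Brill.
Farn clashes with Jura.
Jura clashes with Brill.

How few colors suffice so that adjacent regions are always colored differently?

3

The cycle Jura-Brill-Moor-Ness-Farn-Jura has odd length 5, so it cannot be 2-colored; at least 3 colors are needed.
A valid assignment using 3 colors: Ness=2, Moor=1, Farn=1, Jura=3, Brill=2. No two conflicting regions share a color.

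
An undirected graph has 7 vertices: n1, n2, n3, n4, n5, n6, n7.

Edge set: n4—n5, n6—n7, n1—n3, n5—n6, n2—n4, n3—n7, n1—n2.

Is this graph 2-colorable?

The cycle n1-n3-n7-n6-n5-n4-n2-n1 has odd length 7, so it cannot be 2-colored; at least 3 colors are needed.
So 2 colors are not enough.

No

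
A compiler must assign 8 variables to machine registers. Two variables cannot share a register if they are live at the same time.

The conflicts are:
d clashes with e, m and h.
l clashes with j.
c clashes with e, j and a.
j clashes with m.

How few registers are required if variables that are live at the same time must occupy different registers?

The cycle c-e-d-m-j-c has odd length 5, so it cannot be 2-colored; at least 3 registers are needed.
3 registers suffice: d=1, l=2, c=2, e=3, j=1, m=2, h=2, a=1. No two conflicting variables share a register.

3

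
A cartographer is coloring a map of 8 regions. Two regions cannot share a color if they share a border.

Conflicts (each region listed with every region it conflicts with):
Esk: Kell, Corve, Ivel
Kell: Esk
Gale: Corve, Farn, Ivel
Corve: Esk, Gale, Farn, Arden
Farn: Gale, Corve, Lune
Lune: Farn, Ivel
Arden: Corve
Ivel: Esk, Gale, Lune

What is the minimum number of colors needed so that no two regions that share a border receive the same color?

Gale, Corve, Farn are mutually in conflict, so at least 3 colors are needed.
One proper 3-coloring: Esk=2, Kell=1, Gale=2, Corve=1, Farn=3, Lune=2, Arden=2, Ivel=1. Each listed conflict is separated.

3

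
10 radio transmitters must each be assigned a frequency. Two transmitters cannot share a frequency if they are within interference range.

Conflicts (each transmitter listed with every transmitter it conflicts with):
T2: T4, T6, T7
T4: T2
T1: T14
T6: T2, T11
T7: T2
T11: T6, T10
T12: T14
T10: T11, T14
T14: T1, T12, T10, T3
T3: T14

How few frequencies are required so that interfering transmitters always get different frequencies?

T2 and T4 conflict, so at least 2 frequencies are needed.
2 frequencies suffice: T2=1, T4=2, T1=2, T6=2, T7=2, T11=1, T12=2, T10=2, T14=1, T3=2. Every pair that conflicts lands in different frequencies.

2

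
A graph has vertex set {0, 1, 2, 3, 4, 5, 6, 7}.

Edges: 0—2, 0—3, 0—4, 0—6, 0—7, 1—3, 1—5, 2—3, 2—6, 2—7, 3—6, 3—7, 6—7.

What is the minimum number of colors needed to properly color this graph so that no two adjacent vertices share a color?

5

0, 2, 3, 6, 7 are pairwise adjacent (a clique of size 5), so at least 5 colors are needed.
One proper 5-coloring: 0=red, 1=red, 2=purple, 3=blue, 4=blue, 5=blue, 6=yellow, 7=green. No two adjacent vertices share a color.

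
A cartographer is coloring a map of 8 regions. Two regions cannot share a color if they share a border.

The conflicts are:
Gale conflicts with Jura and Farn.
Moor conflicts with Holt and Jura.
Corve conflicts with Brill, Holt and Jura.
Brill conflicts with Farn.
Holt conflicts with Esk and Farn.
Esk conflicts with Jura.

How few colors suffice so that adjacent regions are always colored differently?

The cycle Gale-Jura-Moor-Holt-Farn-Gale has odd length 5, so it cannot be 2-colored; at least 3 colors are needed.
3 colors suffice: color 1 → {Brill, Holt, Jura}; color 2 → {Moor, Corve, Esk, Farn}; color 3 → {Gale}. Each listed conflict is separated.

3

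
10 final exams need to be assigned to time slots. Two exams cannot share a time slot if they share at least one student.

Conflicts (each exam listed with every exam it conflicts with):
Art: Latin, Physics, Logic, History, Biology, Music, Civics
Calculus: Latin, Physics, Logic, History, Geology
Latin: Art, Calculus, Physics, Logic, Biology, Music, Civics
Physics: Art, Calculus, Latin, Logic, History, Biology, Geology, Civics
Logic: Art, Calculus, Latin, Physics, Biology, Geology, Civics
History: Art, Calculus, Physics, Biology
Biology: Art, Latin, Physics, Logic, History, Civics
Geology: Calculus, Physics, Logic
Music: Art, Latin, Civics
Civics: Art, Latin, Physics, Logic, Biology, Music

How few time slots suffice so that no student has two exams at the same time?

6

Art, Latin, Physics, Logic, Biology, Civics all conflict with each other, so at least 6 time slots are needed.
A valid assignment using 6 time slots: Art=3, Calculus=3, Latin=4, Physics=1, Logic=2, History=2, Biology=6, Geology=4, Music=1, Civics=5. Every pair that conflicts lands in different time slots.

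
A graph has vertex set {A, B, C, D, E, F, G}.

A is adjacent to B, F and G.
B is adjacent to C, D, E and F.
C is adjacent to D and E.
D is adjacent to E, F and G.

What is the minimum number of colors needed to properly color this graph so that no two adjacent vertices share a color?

4

B, C, D, E are mutually adjacent (a clique of size 4), so at least 4 colors are needed.
4 colors suffice: color 1 → {A, D}; color 2 → {B, G}; color 3 → {C, F}; color 4 → {E}. No two adjacent vertices share a color.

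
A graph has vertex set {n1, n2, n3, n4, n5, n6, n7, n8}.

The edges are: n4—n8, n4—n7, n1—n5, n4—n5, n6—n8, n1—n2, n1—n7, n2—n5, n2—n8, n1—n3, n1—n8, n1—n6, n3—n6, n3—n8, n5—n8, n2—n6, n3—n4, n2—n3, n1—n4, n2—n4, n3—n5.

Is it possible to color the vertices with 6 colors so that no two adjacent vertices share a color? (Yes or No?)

Yes

The chromatic number is 6. n1, n2, n3, n4, n5, n8 are mutually adjacent (a clique of size 6), so at least 6 colors are needed.
6 colors suffice: color 1 → {n1}; color 2 → {n7, n8}; color 3 → {n2}; color 4 → {n3}; color 5 → {n4, n6}; color 6 → {n5}.
That is already a proper 6-coloring.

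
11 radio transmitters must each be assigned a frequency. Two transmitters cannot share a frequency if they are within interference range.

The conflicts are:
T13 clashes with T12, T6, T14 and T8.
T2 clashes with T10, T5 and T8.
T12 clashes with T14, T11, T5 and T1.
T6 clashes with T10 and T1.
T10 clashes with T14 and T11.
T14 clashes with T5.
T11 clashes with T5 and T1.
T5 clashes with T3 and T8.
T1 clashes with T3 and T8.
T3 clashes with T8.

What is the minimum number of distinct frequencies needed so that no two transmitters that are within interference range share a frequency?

3

T13, T12, T14 are mutually in conflict, so at least 3 frequencies are needed.
3 frequencies suffice: T13=1, T2=3, T12=2, T6=2, T10=1, T14=3, T11=3, T5=1, T1=1, T3=3, T8=2. Each listed conflict is separated.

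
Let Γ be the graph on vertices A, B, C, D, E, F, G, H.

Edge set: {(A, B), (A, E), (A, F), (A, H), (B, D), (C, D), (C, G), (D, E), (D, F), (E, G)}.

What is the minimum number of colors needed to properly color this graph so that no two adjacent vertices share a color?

2

B and D are adjacent, so at least 2 colors are needed.
A valid assignment using 2 colors: A=red, B=blue, C=blue, D=red, E=blue, F=blue, G=red, H=blue. No two adjacent vertices share a color.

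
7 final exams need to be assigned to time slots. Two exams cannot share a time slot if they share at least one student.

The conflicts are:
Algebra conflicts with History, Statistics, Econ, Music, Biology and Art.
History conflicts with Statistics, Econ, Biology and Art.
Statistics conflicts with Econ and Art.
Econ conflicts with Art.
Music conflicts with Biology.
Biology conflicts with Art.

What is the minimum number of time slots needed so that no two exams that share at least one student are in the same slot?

Algebra, History, Statistics, Econ, Art pairwise conflict, so at least 5 time slots are needed.
Using 5 time slots: Algebra=1, History=3, Statistics=4, Econ=5, Music=2, Biology=4, Art=2. No two conflicting exams share a time slot.

5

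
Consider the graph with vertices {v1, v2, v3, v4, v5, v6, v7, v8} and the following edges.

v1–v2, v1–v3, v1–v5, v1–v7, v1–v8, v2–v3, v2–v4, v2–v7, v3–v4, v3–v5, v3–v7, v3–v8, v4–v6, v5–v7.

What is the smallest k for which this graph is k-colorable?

v1, v3, v5, v7 form a clique, so at least 4 colors are needed.
4 colors suffice: v1=blue, v2=green, v3=red, v4=blue, v5=green, v6=red, v7=yellow, v8=green. No two adjacent vertices share a color.

4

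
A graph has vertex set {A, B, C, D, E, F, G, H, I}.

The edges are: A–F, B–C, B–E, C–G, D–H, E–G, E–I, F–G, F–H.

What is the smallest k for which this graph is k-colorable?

B and E are adjacent, so at least 2 colors are needed.
2 colors suffice: color red → {C, D, E, F}; color blue → {A, B, G, H, I}. Every edge joins two different colors.

2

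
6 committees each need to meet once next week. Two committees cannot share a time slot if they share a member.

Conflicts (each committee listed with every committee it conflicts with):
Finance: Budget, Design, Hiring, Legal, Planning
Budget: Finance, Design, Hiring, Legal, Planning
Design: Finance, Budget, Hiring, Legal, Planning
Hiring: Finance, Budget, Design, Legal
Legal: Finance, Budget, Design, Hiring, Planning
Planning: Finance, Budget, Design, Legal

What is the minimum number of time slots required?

Finance, Budget, Design, Legal, Planning all conflict with each other, so at least 5 time slots are needed.
5 time slots suffice: time slot 1 → {Finance}; time slot 2 → {Design}; time slot 3 → {Budget}; time slot 4 → {Legal}; time slot 5 → {Hiring, Planning}. Each listed conflict is separated.

5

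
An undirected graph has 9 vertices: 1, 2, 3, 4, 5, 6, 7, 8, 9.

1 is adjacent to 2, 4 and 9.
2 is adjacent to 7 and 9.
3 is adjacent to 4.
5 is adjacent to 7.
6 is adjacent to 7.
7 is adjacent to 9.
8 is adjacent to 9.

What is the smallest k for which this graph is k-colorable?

3

2, 7, 9 are pairwise adjacent, so at least 3 colors are needed.
One proper 3-coloring: 1=red, 2=green, 3=red, 4=blue, 5=blue, 6=blue, 7=red, 8=red, 9=blue. Each edge has distinct colors on its endpoints.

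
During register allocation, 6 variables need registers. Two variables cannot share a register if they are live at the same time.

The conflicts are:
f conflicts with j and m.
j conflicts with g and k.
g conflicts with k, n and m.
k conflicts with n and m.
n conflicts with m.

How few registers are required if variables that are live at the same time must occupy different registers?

g, k, n, m are mutually in conflict, so at least 4 registers are needed.
4 registers suffice: register 1 → {f, k}; register 2 → {g}; register 3 → {j, m}; register 4 → {n}. Every pair that conflicts lands in different registers.

4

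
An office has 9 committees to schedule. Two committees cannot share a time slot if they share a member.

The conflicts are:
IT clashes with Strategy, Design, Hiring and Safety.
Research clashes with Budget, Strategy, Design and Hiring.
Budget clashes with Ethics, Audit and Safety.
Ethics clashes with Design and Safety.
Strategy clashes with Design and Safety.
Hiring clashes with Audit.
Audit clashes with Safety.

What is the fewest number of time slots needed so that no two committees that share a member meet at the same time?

3

Research, Strategy, Design pairwise conflict, so at least 3 time slots are needed.
Using 3 time slots: IT=3, Research=3, Budget=2, Ethics=3, Strategy=2, Design=1, Hiring=1, Audit=3, Safety=1. Each listed conflict is separated.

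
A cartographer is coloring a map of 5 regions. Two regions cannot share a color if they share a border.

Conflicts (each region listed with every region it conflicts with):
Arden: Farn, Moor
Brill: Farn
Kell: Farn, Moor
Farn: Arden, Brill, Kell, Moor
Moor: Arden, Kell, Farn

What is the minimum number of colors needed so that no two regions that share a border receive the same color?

3

Kell, Farn, Moor all conflict with each other, so at least 3 colors are needed.
A valid assignment using 3 colors: Arden=3, Brill=2, Kell=3, Farn=1, Moor=2. Each listed conflict is separated.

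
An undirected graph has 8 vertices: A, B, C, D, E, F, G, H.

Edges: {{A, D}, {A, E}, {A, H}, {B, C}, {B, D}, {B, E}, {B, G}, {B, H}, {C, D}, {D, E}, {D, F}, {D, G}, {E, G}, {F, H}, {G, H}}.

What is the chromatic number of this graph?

B, D, E, G are mutually adjacent (a clique of size 4), so at least 4 colors are needed.
4 colors suffice: A=2, B=2, C=3, D=1, E=4, F=2, G=3, H=1. Every edge joins two different colors.

4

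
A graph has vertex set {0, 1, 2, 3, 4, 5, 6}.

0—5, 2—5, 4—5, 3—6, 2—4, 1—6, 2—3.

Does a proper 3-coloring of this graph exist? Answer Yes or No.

The chromatic number is 3. 2, 4, 5 are pairwise adjacent, so at least 3 colors are needed.
3 colors suffice: 0=a, 1=b, 2=a, 3=b, 4=c, 5=b, 6=a.
That is already a proper 3-coloring.

Yes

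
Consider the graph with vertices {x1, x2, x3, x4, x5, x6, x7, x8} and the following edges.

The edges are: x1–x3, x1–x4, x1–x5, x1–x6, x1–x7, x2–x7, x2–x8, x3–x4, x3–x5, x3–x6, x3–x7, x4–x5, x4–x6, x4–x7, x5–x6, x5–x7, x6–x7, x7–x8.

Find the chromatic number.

x1, x3, x4, x5, x6, x7 are mutually adjacent (a clique of size 6), so at least 6 colors are needed.
6 colors suffice: color 1 → {x7}; color 2 → {x1, x2}; color 3 → {x6, x8}; color 4 → {x5}; color 5 → {x4}; color 6 → {x3}. Each edge has distinct colors on its endpoints.

6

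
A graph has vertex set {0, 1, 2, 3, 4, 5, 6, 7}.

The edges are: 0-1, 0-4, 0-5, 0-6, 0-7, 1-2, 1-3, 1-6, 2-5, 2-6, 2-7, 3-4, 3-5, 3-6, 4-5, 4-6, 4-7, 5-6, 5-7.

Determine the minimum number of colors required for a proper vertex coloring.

4

0, 4, 5, 6 are mutually adjacent (a clique of size 4), so at least 4 colors are needed.
4 colors suffice: color red → {1, 5}; color blue → {6, 7}; color green → {2, 4}; color yellow → {0, 3}. Each edge has distinct colors on its endpoints.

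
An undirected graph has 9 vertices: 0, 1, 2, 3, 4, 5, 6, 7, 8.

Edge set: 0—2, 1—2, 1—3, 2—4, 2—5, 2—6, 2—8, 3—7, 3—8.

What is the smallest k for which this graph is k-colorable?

0 and 2 are adjacent, so at least 2 colors are needed.
2 colors suffice: color a → {2, 3}; color b → {0, 1, 4, 5, 6, 7, 8}. No two adjacent vertices share a color.

2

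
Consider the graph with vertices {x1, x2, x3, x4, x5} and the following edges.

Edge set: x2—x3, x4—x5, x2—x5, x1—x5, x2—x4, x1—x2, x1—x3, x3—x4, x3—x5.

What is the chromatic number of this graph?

x2, x3, x4, x5 are pairwise adjacent (a clique of size 4), so at least 4 colors are needed.
4 colors suffice: color 1 → {x3}; color 2 → {x5}; color 3 → {x2}; color 4 → {x1, x4}. Every edge joins two different colors.

4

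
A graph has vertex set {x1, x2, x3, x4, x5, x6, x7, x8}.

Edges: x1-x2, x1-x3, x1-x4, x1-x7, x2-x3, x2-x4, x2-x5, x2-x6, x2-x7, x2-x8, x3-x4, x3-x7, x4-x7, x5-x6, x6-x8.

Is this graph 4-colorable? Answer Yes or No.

No

x1, x2, x3, x4, x7 are pairwise adjacent (a clique of size 5), so at least 5 colors are needed.
So 4 colors are not enough.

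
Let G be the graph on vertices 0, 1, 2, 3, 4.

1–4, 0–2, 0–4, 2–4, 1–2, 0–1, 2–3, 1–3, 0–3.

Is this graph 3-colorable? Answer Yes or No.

No

0, 1, 2, 3 form a clique, so at least 4 colors are needed.
So 3 colors are not enough.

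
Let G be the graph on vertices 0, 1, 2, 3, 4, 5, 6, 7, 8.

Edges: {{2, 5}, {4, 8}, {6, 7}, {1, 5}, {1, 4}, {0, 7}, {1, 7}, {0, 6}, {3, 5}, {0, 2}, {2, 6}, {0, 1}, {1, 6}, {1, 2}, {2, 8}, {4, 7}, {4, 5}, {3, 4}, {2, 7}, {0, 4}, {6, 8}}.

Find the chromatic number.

5

0, 1, 2, 6, 7 are pairwise adjacent (a clique of size 5), so at least 5 colors are needed.
5 colors suffice: color red → {2, 4}; color blue → {1, 3, 8}; color green → {5, 7}; color yellow → {0}; color purple → {6}. Every edge joins two different colors.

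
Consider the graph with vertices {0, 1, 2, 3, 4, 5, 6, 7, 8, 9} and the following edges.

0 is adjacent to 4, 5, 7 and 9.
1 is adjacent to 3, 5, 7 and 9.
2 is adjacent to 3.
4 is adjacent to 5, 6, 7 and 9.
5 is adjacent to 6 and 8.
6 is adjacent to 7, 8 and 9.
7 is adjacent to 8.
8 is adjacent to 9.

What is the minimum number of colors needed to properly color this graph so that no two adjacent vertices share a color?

3

4, 6, 7 are pairwise adjacent, so at least 3 colors are needed.
3 colors suffice: color red → {3, 5, 7, 9}; color blue → {0, 1, 2, 6}; color green → {4, 8}. Each edge has distinct colors on its endpoints.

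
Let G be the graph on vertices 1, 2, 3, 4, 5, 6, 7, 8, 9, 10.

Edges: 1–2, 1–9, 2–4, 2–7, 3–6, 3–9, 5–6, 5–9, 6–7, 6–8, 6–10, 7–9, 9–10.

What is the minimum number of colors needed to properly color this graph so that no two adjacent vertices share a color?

2

6 and 10 are adjacent, so at least 2 colors are needed.
2 colors suffice: color a → {2, 6, 9}; color b → {1, 3, 4, 5, 7, 8, 10}. No two adjacent vertices share a color.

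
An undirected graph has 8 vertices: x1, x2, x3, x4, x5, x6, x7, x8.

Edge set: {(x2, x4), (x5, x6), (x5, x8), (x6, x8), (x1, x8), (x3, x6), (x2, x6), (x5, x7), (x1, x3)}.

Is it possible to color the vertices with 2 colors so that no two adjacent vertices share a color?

x5, x6, x8 form a triangle, so at least 3 colors are needed.
So 2 colors are not enough.

No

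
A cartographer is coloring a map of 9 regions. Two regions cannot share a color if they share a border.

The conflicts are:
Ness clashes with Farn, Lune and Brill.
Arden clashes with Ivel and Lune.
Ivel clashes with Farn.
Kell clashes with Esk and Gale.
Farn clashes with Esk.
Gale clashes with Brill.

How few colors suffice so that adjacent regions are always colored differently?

The cycle Ivel-Farn-Ness-Lune-Arden-Ivel has odd length 5, so it cannot be 2-colored; at least 3 colors are needed.
A valid assignment using 3 colors: Ness=1, Arden=2, Ivel=1, Kell=2, Farn=2, Esk=1, Gale=1, Lune=3, Brill=2. Each listed conflict is separated.

3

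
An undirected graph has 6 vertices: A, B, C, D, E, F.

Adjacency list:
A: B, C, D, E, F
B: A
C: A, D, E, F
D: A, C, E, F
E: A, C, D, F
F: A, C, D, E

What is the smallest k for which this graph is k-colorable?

A, C, D, E, F are pairwise adjacent (a clique of size 5), so at least 5 colors are needed.
One proper 5-coloring: A=red, B=blue, C=purple, D=blue, E=yellow, F=green. No two adjacent vertices share a color.

5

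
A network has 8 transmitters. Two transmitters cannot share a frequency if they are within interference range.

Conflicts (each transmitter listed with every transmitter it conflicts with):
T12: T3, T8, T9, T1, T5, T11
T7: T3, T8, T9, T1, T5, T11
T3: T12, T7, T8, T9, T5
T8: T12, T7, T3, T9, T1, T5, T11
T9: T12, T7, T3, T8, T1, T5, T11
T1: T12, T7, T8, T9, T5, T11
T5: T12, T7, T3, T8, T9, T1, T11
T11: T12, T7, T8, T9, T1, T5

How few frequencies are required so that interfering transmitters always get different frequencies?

T12, T8, T9, T1, T5, T11 are mutually in conflict, so at least 6 frequencies are needed.
6 frequencies suffice: frequency 1 → {T9}; frequency 2 → {T5}; frequency 3 → {T8}; frequency 4 → {T3, T11}; frequency 5 → {T12, T7}; frequency 6 → {T1}. Each listed conflict is separated.

6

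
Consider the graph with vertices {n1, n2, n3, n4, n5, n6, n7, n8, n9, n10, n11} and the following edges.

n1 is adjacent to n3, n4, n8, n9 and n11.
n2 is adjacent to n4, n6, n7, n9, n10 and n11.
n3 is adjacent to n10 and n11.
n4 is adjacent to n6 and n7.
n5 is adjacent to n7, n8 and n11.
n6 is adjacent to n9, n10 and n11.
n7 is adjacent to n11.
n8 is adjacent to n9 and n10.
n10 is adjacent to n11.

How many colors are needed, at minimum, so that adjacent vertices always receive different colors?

n2, n6, n10, n11 are mutually adjacent (a clique of size 4), so at least 4 colors are needed.
4 colors suffice: n1=2, n2=2, n3=3, n4=1, n5=2, n6=3, n7=3, n8=1, n9=4, n10=4, n11=1. No two adjacent vertices share a color.

4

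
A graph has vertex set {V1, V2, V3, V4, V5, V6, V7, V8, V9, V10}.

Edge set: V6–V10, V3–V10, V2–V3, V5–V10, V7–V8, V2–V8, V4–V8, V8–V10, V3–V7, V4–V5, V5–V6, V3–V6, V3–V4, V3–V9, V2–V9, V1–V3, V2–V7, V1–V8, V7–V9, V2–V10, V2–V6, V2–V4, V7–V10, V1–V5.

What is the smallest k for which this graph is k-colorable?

4

V2, V3, V6, V10 are pairwise adjacent (a clique of size 4), so at least 4 colors are needed.
A valid assignment using 4 colors: V1=2, V2=2, V3=1, V4=3, V5=1, V6=4, V7=4, V8=1, V9=3, V10=3. Every edge joins two different colors.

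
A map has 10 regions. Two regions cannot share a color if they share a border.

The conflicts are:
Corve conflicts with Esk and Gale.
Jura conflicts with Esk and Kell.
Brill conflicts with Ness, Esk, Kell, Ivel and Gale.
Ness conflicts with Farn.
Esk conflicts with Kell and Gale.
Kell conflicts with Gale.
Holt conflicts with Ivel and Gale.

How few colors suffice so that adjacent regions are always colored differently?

Brill, Esk, Kell, Gale pairwise conflict, so at least 4 colors are needed.
4 colors suffice: Corve=3, Jura=2, Brill=3, Ness=1, Esk=1, Kell=4, Holt=1, Farn=2, Ivel=2, Gale=2. Every pair that conflicts lands in different colors.

4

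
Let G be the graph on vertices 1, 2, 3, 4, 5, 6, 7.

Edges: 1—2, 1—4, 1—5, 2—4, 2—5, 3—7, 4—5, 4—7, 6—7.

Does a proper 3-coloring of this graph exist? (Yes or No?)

1, 2, 4, 5 are mutually adjacent (a clique of size 4), so at least 4 colors are needed.
So 3 colors are not enough.

No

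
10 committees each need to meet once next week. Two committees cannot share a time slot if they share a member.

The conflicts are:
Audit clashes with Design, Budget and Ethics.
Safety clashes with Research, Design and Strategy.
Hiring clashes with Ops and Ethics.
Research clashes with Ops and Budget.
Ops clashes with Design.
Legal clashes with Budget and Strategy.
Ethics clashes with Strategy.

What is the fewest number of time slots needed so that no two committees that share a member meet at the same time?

The cycle Research-Safety-Design-Audit-Budget-Research has odd length 5, so it cannot be 2-colored; at least 3 time slots are needed.
3 time slots suffice: Audit=2, Safety=2, Hiring=1, Research=3, Ops=2, Design=1, Legal=2, Budget=1, Ethics=3, Strategy=1. No two conflicting committees share a time slot.

3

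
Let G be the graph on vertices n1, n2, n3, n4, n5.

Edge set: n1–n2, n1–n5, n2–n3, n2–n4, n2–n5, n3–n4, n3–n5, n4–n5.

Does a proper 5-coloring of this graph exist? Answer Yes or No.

Yes

The chromatic number is 4. n2, n3, n4, n5 are mutually adjacent (a clique of size 4), so at least 4 colors are needed.
4 colors suffice: color 1 → {n2}; color 2 → {n5}; color 3 → {n1, n4}; color 4 → {n3}.
Since 5 ≥ 4, a proper 5-coloring certainly exists.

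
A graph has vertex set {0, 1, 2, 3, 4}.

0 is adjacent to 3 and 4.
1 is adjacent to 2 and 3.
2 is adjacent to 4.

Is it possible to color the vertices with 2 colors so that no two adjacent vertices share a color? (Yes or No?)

No

The cycle 0-3-1-2-4-0 has odd length 5, so it cannot be 2-colored; at least 3 colors are needed.
So 2 colors are not enough.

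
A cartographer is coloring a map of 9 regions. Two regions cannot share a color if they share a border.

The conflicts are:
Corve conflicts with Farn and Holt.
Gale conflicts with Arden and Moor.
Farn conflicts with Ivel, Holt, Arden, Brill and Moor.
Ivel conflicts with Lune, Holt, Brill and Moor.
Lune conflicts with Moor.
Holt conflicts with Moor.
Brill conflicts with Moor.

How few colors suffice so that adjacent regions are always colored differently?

Farn, Ivel, Brill, Moor all conflict with each other, so at least 4 colors are needed.
A valid assignment using 4 colors: Corve=2, Gale=1, Farn=1, Ivel=3, Lune=1, Holt=4, Arden=2, Brill=4, Moor=2. Each listed conflict is separated.

4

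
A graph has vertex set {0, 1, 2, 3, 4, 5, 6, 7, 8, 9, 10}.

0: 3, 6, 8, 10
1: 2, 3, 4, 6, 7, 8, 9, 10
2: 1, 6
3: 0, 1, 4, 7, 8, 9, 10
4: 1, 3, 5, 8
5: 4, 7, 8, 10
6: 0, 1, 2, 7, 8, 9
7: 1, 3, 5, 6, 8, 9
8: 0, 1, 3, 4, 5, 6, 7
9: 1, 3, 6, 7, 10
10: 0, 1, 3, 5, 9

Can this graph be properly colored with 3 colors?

1, 3, 4, 8 are mutually adjacent (a clique of size 4), so at least 4 colors are needed.
So 3 colors are not enough.

No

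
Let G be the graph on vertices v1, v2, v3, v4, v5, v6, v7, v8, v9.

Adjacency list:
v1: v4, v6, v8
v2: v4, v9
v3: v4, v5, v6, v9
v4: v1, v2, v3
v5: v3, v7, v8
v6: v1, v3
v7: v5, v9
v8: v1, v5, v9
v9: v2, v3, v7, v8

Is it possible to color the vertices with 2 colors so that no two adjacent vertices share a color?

The cycle v8-v9-v2-v4-v1-v8 has odd length 5, so it cannot be 2-colored; at least 3 colors are needed.
So 2 colors are not enough.

No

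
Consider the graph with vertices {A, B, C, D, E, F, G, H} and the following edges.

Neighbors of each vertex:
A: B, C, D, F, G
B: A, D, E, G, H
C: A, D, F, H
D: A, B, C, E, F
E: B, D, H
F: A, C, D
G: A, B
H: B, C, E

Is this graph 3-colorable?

A, C, D, F are pairwise adjacent (a clique of size 4), so at least 4 colors are needed.
So 3 colors are not enough.

No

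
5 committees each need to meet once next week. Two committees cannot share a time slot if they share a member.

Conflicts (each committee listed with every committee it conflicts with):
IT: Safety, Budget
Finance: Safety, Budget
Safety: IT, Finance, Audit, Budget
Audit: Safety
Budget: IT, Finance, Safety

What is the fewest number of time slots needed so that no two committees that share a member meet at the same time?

Finance, Safety, Budget are mutually in conflict, so at least 3 time slots are needed.
A valid assignment using 3 time slots: IT=3, Finance=3, Safety=1, Audit=2, Budget=2. Each listed conflict is separated.

3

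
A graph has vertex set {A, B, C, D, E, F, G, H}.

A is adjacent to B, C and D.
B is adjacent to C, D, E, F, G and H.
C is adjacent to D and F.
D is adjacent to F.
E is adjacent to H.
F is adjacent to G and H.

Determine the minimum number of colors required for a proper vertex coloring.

A, B, C, D are pairwise adjacent (a clique of size 4), so at least 4 colors are needed.
4 colors suffice: A=2, B=1, C=3, D=4, E=2, F=2, G=3, H=3. Every edge joins two different colors.

4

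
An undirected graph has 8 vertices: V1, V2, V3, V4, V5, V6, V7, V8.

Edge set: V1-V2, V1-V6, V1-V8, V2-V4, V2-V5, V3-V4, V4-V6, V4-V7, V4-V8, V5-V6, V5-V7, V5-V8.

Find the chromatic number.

V4 and V6 are adjacent, so at least 2 colors are needed.
A valid assignment using 2 colors: V1=1, V2=2, V3=2, V4=1, V5=1, V6=2, V7=2, V8=2. No two adjacent vertices share a color.

2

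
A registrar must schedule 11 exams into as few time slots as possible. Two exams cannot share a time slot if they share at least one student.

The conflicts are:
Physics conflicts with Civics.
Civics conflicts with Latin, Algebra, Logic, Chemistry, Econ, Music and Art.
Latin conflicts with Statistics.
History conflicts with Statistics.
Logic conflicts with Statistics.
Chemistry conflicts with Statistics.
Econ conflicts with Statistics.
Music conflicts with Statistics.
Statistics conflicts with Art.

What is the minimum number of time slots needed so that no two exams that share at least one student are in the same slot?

Civics and Algebra conflict, so at least 2 time slots are needed.
Using 2 time slots: Physics=2, Civics=1, Latin=2, Algebra=2, History=2, Logic=2, Chemistry=2, Econ=2, Music=2, Statistics=1, Art=2. No two conflicting exams share a time slot.

2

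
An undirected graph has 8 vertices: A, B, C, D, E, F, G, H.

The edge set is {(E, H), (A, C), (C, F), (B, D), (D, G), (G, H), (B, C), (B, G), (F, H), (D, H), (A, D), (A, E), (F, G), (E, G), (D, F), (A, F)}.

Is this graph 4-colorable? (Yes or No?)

Yes

The chromatic number is 4. D, F, G, H are pairwise adjacent (a clique of size 4), so at least 4 colors are needed.
One proper 4-coloring: A=2, B=3, C=1, D=1, E=1, F=3, G=2, H=4.
That is already a proper 4-coloring.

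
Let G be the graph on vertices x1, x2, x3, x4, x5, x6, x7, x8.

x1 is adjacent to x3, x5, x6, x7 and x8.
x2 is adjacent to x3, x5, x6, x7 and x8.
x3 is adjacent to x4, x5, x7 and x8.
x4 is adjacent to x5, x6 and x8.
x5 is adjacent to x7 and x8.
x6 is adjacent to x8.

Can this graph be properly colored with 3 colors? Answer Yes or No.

No

x3, x4, x5, x8 are pairwise adjacent (a clique of size 4), so at least 4 colors are needed.
So 3 colors are not enough.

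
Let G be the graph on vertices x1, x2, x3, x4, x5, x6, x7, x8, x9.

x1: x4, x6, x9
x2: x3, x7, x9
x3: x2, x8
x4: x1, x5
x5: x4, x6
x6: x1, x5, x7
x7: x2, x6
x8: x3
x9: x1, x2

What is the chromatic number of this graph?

3

The cycle x1-x9-x2-x7-x6-x1 has odd length 5, so it cannot be 2-colored; at least 3 colors are needed.
3 colors suffice: color 1 → {x2, x4, x6, x8}; color 2 → {x1, x3, x5, x7}; color 3 → {x9}. No two adjacent vertices share a color.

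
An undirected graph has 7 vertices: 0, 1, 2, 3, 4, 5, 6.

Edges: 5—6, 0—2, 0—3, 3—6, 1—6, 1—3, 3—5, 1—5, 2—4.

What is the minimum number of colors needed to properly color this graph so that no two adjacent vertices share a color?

4

1, 3, 5, 6 are mutually adjacent (a clique of size 4), so at least 4 colors are needed.
4 colors suffice: 0=b, 1=d, 2=a, 3=a, 4=b, 5=c, 6=b. Every edge joins two different colors.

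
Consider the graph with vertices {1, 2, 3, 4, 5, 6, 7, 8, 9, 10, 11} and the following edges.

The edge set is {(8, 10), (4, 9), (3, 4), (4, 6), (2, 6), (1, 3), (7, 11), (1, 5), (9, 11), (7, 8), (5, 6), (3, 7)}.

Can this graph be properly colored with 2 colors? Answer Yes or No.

The cycle 11-7-3-4-9-11 has odd length 5, so it cannot be 2-colored; at least 3 colors are needed.
So 2 colors are not enough.

No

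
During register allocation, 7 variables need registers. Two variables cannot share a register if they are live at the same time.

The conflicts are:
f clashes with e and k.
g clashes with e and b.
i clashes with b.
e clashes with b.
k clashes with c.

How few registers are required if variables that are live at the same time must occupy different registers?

g, e, b pairwise conflict, so at least 3 registers are needed.
3 registers suffice: register 1 → {f, b, c}; register 2 → {i, e, k}; register 3 → {g}. Every pair that conflicts lands in different registers.

3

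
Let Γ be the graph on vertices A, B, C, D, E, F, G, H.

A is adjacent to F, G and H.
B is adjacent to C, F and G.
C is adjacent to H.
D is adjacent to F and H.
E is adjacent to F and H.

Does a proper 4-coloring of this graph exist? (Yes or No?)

Yes

The chromatic number is 3. The cycle C-B-G-A-H-C has odd length 5, so it cannot be 2-colored; at least 3 colors are needed.
One proper 3-coloring: A=2, B=2, C=3, D=2, E=2, F=1, G=1, H=1.
Since 4 ≥ 3, a proper 4-coloring certainly exists.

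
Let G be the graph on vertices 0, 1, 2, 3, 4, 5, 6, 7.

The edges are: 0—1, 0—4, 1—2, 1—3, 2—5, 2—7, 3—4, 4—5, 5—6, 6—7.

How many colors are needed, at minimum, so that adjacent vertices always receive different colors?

3

The cycle 5-4-3-1-2-5 has odd length 5, so it cannot be 2-colored; at least 3 colors are needed.
3 colors suffice: 0=b, 1=a, 2=c, 3=b, 4=a, 5=b, 6=a, 7=b. Every edge joins two different colors.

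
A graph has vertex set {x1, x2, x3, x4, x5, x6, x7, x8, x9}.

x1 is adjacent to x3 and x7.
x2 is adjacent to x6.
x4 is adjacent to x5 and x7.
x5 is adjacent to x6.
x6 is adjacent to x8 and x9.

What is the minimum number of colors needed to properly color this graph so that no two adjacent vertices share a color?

x6 and x8 are adjacent, so at least 2 colors are needed.
One proper 2-coloring: x1=1, x2=2, x3=2, x4=1, x5=2, x6=1, x7=2, x8=2, x9=2. Every edge joins two different colors.

2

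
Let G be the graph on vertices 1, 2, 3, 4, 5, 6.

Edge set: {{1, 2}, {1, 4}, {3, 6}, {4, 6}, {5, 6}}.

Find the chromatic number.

2

4 and 6 are adjacent, so at least 2 colors are needed.
A valid assignment using 2 colors: 1=a, 2=b, 3=b, 4=b, 5=b, 6=a. Every edge joins two different colors.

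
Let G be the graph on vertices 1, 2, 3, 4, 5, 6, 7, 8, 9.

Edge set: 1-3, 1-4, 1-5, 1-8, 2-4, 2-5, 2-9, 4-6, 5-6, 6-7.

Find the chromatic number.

2

6 and 7 are adjacent, so at least 2 colors are needed.
A valid assignment using 2 colors: 1=red, 2=red, 3=blue, 4=blue, 5=blue, 6=red, 7=blue, 8=blue, 9=blue. No two adjacent vertices share a color.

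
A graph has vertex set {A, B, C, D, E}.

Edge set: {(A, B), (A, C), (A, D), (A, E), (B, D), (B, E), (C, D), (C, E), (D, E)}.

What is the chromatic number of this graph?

4

A, C, D, E form a clique, so at least 4 colors are needed.
4 colors suffice: color 1 → {A}; color 2 → {D}; color 3 → {E}; color 4 → {B, C}. No two adjacent vertices share a color.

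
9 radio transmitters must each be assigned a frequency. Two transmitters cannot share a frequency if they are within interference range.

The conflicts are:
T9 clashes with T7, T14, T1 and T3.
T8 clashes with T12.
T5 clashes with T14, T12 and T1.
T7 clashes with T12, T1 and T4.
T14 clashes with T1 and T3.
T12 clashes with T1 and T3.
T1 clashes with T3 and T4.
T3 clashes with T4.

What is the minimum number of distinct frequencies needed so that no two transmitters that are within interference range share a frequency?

4

T9, T14, T1, T3 are mutually in conflict, so at least 4 frequencies are needed.
4 frequencies suffice: frequency 1 → {T8, T1}; frequency 2 → {T5, T7, T3}; frequency 3 → {T14, T12, T4}; frequency 4 → {T9}. Each listed conflict is separated.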